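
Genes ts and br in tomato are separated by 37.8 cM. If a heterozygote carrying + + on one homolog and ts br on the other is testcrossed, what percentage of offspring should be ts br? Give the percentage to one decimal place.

31.1%

A map distance of 37.8 cM corresponds to a recombination frequency of 0.378.
The F1 is + + / ts br, so ts br is a parental gamete class with expected frequency (1 − r)/2 = 0.622/2 = 0.3110.
That is 0.3110 = 31.1% of the progeny.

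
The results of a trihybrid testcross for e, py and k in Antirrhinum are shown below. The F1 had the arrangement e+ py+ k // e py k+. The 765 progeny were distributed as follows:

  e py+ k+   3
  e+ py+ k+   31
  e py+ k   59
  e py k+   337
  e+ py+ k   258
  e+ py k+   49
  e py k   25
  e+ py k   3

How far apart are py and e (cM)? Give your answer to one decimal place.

The two rarest classes, e+ py k and e py+ k+, are the double crossovers. Comparing them with the parentals, only the py allele has switched, so py is the middle locus and the order is e – py – k.
Crossovers in the e–py interval produce the single-crossover classes e py+ k and e+ py k+ (59 + 49 = 108) plus the double crossovers (6).
RF(e–py) = (108 + 6) / 765 = 114/765 = 0.1490 → 14.9 cM.

14.9 cM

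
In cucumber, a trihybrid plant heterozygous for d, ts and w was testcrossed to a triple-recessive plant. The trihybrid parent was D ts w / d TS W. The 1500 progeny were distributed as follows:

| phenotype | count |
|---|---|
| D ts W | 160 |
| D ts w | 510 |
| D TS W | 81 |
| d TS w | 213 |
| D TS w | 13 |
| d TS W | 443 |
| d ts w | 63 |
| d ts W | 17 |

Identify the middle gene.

The two rarest classes, D TS w and d ts W, are the double crossovers. Comparing them with the parentals, only the ts allele has switched, so ts is the middle locus and the order is w – ts – d.

ts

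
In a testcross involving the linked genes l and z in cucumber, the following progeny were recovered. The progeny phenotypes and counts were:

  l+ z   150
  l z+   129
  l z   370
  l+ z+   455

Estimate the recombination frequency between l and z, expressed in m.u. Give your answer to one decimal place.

The two most frequent classes, l+ z+ (455) and l z (370), are the parental types, so the F1 was l+ z+ / l z.
The recombinant classes are l+ z and l z+: 150 + 129 = 279.
Recombination frequency = 279/1104 = 0.2527 ≈ 25.3%, i.e. 25.3 m.u.

25.3 m.u.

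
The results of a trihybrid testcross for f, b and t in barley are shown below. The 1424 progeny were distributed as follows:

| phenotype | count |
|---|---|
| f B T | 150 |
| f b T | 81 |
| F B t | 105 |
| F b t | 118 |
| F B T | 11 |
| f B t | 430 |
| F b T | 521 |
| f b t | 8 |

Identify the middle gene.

The two most frequent reciprocal classes, f B t and F b T, are the parental types, so the F1 was f B t / F b T.
The two rarest classes, f b t and F B T, are the double crossovers. Comparing them with the parentals, only the b allele has switched, so b is the middle locus and the order is f – b – t.

b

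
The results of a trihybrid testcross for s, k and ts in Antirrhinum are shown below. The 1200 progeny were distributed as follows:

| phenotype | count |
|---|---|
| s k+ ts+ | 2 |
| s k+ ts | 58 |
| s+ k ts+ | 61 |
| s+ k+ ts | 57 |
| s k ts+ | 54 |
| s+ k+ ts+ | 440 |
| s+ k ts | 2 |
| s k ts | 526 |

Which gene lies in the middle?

s

The two most frequent reciprocal classes, s+ k+ ts+ and s k ts, are the parental types, so the F1 was s+ k+ ts+ / s k ts.
The two rarest classes, s k+ ts+ and s+ k ts, are the double crossovers. Comparing them with the parentals, only the s allele has switched, so s is the middle locus and the order is ts – s – k.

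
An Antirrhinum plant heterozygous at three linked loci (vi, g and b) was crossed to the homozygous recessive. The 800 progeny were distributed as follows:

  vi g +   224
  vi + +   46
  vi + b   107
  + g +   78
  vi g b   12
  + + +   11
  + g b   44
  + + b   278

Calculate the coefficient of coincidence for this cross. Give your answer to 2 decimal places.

The two most frequent reciprocal classes, vi g + and + + b, are the parental types, so the F1 was vi g + / + + b.
The two rarest classes, vi g b and + + +, are the double crossovers. Comparing them with the parentals, only the b allele has switched, so b is the middle locus and the order is vi – b – g.
vi–b: (185 + 23)/800 = 0.2600; b–g: (90 + 23)/800 = 0.1412.
Expected DCO frequency = 0.2600 × 0.1412 ≈ 0.03671; observed = 23/800 ≈ 0.02875.
Coefficient of coincidence = 0.02875/0.03671 ≈ 0.78.

0.78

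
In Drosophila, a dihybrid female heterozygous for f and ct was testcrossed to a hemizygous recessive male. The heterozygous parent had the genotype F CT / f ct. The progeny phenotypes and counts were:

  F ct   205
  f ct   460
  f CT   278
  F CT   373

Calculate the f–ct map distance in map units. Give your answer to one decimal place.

36.7 map units

The recombinant classes are F ct and f CT: 205 + 278 = 483.
Recombination frequency = 483/1316 = 0.3670 ≈ 36.7%, i.e. 36.7 map units.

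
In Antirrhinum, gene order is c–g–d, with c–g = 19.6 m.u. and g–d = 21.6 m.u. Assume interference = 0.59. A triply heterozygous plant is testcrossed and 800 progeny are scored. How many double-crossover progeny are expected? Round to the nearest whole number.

14

Map distances give recombination frequencies of 0.196 and 0.216 for the two intervals.
With interference 0.59 (so coincidence = 0.41), expected double-crossover frequency = 0.196 × 0.216 × 0.41 = 0.01736.
Expected number = 0.01736 × 800 = 13.89 ≈ 14.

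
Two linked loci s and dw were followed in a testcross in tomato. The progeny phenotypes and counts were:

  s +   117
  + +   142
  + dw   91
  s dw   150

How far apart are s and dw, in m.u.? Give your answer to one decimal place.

The two most frequent classes, + + (142) and s dw (150), are the parental types, so the F1 was + + / s dw.
The recombinant classes are + dw and s +: 91 + 117 = 208.
Recombination frequency = 208/500 = 0.4160 ≈ 41.6%, i.e. 41.6 m.u.

41.6 m.u.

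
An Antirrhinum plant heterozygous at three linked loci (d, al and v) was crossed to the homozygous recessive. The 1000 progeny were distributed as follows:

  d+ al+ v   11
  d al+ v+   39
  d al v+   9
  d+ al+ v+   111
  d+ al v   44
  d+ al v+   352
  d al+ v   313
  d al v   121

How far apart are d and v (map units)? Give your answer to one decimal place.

The two most frequent reciprocal classes, d al+ v and d+ al v+, are the parental types, so the F1 was d al+ v / d+ al v+.
The two rarest classes, d+ al+ v and d al v+, are the double crossovers. Comparing them with the parentals, only the d allele has switched, so d is the middle locus and the order is v – d – al.
Crossovers in the v–d interval produce the single-crossover classes d al+ v+ and d+ al v (39 + 44 = 83) plus the double crossovers (20).
RF(v–d) = (83 + 20) / 1000 = 103/1000 = 0.1030 → 10.3 map units.

10.3 map units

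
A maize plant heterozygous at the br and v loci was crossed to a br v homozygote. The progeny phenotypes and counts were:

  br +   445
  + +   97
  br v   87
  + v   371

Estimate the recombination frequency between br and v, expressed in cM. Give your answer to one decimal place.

18.4 cM

The two most frequent classes, + v (371) and br + (445), are the parental types, so the F1 was + v / br +.
The recombinant classes are + + and br v: 97 + 87 = 184.
Recombination frequency = 184/1000 = 0.1840 ≈ 18.4%, i.e. 18.4 cM.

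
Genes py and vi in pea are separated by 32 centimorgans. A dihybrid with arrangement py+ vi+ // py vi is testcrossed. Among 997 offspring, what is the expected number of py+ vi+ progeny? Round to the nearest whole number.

339

A map distance of 32 centimorgans corresponds to a recombination frequency of 0.320.
The F1 is py+ vi+ / py vi, so py+ vi+ is a parental gamete class with expected frequency (1 − r)/2 = 0.680/2 = 0.3400.
Expected number = 0.3400 × 997 = 338.98 ≈ 339.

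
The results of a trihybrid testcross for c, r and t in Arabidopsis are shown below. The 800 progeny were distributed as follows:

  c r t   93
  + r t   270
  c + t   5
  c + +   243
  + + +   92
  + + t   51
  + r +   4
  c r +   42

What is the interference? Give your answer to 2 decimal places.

The two most frequent reciprocal classes, c + + and + r t, are the parental types, so the F1 was c + + / + r t.
The two rarest classes, c + t and + r +, are the double crossovers. Comparing them with the parentals, only the t allele has switched, so t is the middle locus and the order is c – t – r.
c–t: (185 + 9)/800 = 0.2425; t–r: (93 + 9)/800 = 0.1275.
Expected DCO frequency = 0.2425 × 0.1275 ≈ 0.03092; observed = 9/800 ≈ 0.01125.
Coefficient of coincidence = 0.01125/0.03092 ≈ 0.36; interference = 1 − 0.36 = 0.64.

0.64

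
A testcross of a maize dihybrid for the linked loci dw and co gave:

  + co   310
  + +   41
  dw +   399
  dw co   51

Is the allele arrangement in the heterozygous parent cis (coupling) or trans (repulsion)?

trans

The two most frequent classes are + co (310) and dw + (399); these are the parental (non-recombinant) types.
So the F1 carried + co on one chromosome and dw + on the other — the recessive alleles are on opposite chromosomes (trans / repulsion).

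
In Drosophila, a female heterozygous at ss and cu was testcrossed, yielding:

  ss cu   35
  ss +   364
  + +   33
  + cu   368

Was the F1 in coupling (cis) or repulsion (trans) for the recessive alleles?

trans

The two most frequent classes are + cu (368) and ss + (364); these are the parental (non-recombinant) types.
So the F1 carried + cu on one chromosome and ss + on the other — the recessive alleles are on opposite chromosomes (trans / repulsion).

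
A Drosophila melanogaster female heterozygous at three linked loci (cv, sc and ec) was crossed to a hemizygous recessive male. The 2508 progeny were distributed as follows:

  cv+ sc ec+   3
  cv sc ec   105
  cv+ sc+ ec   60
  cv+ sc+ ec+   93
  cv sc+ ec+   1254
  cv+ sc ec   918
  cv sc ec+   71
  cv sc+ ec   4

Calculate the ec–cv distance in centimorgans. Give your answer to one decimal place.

The two most frequent reciprocal classes, cv sc+ ec+ and cv+ sc ec, are the parental types, so the F1 was cv sc+ ec+ / cv+ sc ec.
The two rarest classes, cv sc+ ec and cv+ sc ec+, are the double crossovers. Comparing them with the parentals, only the ec allele has switched, so ec is the middle locus and the order is cv – ec – sc.
Crossovers in the cv–ec interval produce the single-crossover classes cv+ sc+ ec+ and cv sc ec (93 + 105 = 198) plus the double crossovers (7).
RF(cv–ec) = (198 + 7) / 2508 = 205/2508 = 0.0817 → 8.2 centimorgans.

8.2 centimorgans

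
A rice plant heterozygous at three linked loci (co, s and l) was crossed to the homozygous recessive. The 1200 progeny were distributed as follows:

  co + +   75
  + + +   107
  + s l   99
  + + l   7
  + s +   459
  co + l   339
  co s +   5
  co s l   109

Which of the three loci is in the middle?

The two most frequent reciprocal classes, + s + and co + l, are the parental types, so the F1 was + s + / co + l.
The two rarest classes, co s + and + + l, are the double crossovers. Comparing them with the parentals, only the co allele has switched, so co is the middle locus and the order is l – co – s.

co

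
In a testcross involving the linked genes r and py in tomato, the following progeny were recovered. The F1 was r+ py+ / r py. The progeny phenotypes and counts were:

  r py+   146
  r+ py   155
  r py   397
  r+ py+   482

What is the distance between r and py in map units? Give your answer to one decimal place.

25.5 map units

The recombinant classes are r+ py and r py+: 155 + 146 = 301.
Recombination frequency = 301/1180 = 0.2551 ≈ 25.5%, i.e. 25.5 map units.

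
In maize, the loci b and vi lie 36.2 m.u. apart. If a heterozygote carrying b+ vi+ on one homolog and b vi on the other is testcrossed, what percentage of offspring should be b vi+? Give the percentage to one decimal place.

18.1%

A map distance of 36.2 m.u. corresponds to a recombination frequency of 0.362.
The F1 is b+ vi+ / b vi, so b vi+ is a recombinant gamete class with expected frequency r/2 = 0.362/2 = 0.1810.
That is 0.1810 = 18.1% of the progeny.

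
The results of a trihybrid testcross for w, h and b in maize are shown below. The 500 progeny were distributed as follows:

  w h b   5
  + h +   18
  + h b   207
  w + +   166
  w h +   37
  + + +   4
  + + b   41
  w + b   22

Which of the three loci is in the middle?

The two most frequent reciprocal classes, + h b and w + +, are the parental types, so the F1 was + h b / w + +.
The two rarest classes, w h b and + + +, are the double crossovers. Comparing them with the parentals, only the w allele has switched, so w is the middle locus and the order is h – w – b.

w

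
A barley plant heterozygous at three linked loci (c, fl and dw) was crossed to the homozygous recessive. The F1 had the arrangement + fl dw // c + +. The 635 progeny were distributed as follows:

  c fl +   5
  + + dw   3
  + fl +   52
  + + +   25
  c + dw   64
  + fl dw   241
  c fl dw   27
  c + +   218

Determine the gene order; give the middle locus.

The two rarest classes, + + dw and c fl +, are the double crossovers. Comparing them with the parentals, only the fl allele has switched, so fl is the middle locus and the order is c – fl – dw.

fl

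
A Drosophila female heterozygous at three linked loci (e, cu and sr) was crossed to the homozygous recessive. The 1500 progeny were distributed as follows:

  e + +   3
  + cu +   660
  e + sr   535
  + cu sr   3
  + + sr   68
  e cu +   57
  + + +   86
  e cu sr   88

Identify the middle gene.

sr

The two most frequent reciprocal classes, + cu + and e + sr, are the parental types, so the F1 was + cu + / e + sr.
The two rarest classes, + cu sr and e + +, are the double crossovers. Comparing them with the parentals, only the sr allele has switched, so sr is the middle locus and the order is e – sr – cu.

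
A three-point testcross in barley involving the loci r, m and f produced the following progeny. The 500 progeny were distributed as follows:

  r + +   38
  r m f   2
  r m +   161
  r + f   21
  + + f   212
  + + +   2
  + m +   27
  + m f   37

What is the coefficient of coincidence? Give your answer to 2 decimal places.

0.49

The two most frequent reciprocal classes, + + f and r m +, are the parental types, so the F1 was + + f / r m +.
The two rarest classes, + + + and r m f, are the double crossovers. Comparing them with the parentals, only the f allele has switched, so f is the middle locus and the order is m – f – r.
m–f: (75 + 4)/500 = 0.1580; f–r: (48 + 4)/500 = 0.1040.
Expected DCO frequency = 0.1580 × 0.1040 ≈ 0.01643; observed = 4/500 ≈ 0.00800.
Coefficient of coincidence = 0.00800/0.01643 ≈ 0.49.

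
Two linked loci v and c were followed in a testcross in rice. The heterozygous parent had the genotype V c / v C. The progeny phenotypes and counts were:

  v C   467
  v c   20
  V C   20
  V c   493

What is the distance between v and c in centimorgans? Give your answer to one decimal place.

The recombinant classes are V C and v c: 20 + 20 = 40.
Recombination frequency = 40/1000 = 0.0400 ≈ 4.0%, i.e. 4.0 centimorgans.

4.0 centimorgans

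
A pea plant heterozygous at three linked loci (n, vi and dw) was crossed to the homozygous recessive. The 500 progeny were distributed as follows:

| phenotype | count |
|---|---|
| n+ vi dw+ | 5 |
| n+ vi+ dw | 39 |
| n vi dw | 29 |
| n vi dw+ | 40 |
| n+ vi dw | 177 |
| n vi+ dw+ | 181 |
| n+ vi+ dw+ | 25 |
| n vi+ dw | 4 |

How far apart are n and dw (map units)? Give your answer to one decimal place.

The two most frequent reciprocal classes, n+ vi dw and n vi+ dw+, are the parental types, so the F1 was n+ vi dw / n vi+ dw+.
The two rarest classes, n+ vi dw+ and n vi+ dw, are the double crossovers. Comparing them with the parentals, only the dw allele has switched, so dw is the middle locus and the order is n – dw – vi.
Crossovers in the n–dw interval produce the single-crossover classes n vi dw and n+ vi+ dw+ (29 + 25 = 54) plus the double crossovers (9).
RF(n–dw) = (54 + 9) / 500 = 63/500 = 0.1260 → 12.6 map units.

12.6 map units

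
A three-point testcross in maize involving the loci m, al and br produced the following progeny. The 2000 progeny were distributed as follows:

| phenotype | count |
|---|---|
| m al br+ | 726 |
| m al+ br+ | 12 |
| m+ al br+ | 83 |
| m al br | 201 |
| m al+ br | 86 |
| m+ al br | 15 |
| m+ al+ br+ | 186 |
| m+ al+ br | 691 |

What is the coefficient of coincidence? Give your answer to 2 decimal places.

The two most frequent reciprocal classes, m al br+ and m+ al+ br, are the parental types, so the F1 was m al br+ / m+ al+ br.
The two rarest classes, m al+ br+ and m+ al br, are the double crossovers. Comparing them with the parentals, only the al allele has switched, so al is the middle locus and the order is br – al – m.
br–al: (387 + 27)/2000 = 0.2070; al–m: (169 + 27)/2000 = 0.0980.
Expected DCO frequency = 0.2070 × 0.0980 ≈ 0.02029; observed = 27/2000 ≈ 0.01350.
Coefficient of coincidence = 0.01350/0.02029 ≈ 0.67.

0.67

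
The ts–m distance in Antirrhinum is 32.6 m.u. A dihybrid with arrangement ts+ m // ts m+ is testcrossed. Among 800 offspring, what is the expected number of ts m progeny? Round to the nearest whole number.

130

A map distance of 32.6 m.u. corresponds to a recombination frequency of 0.326.
The F1 is ts+ m / ts m+, so ts m is a recombinant gamete class with expected frequency r/2 = 0.326/2 = 0.1630.
Expected number = 0.1630 × 800 = 130.40 ≈ 130.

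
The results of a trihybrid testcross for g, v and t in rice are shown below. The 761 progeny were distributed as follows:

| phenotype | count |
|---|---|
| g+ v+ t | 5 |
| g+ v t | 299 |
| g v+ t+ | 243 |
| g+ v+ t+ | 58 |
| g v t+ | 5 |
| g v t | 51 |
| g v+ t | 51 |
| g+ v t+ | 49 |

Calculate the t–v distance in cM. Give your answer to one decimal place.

The two most frequent reciprocal classes, g v+ t+ and g+ v t, are the parental types, so the F1 was g v+ t+ / g+ v t.
The two rarest classes, g v t+ and g+ v+ t, are the double crossovers. Comparing them with the parentals, only the v allele has switched, so v is the middle locus and the order is t – v – g.
Crossovers in the t–v interval produce the single-crossover classes g v+ t and g+ v t+ (51 + 49 = 100) plus the double crossovers (10).
RF(t–v) = (100 + 10) / 761 = 110/761 = 0.1445 → 14.5 cM.

14.5 cM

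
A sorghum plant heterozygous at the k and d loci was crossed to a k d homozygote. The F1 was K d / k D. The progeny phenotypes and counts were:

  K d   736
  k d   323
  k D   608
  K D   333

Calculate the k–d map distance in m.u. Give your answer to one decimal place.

32.8 m.u.

The recombinant classes are K D and k d: 333 + 323 = 656.
Recombination frequency = 656/2000 = 0.3280 ≈ 32.8%, i.e. 32.8 m.u.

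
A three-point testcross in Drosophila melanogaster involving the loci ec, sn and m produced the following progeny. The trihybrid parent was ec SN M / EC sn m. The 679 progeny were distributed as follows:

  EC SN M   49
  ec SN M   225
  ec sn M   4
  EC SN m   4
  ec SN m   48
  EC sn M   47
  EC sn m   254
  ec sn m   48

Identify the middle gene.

The two rarest classes, ec sn M and EC SN m, are the double crossovers. Comparing them with the parentals, only the sn allele has switched, so sn is the middle locus and the order is ec – sn – m.

sn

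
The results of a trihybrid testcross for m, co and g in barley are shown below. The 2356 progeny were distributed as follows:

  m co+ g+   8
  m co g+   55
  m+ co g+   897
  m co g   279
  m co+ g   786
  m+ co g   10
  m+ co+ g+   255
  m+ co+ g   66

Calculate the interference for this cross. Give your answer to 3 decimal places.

The two most frequent reciprocal classes, m+ co g+ and m co+ g, are the parental types, so the F1 was m+ co g+ / m co+ g.
The two rarest classes, m+ co g and m co+ g+, are the double crossovers. Comparing them with the parentals, only the g allele has switched, so g is the middle locus and the order is m – g – co.
m–g: (121 + 18)/2356 = 0.0590; g–co: (534 + 18)/2356 = 0.2343.
Expected DCO frequency = 0.0590 × 0.2343 ≈ 0.01382; observed = 18/2356 ≈ 0.00764.
Coefficient of coincidence = 0.00764/0.01382 ≈ 0.553; interference = 1 − 0.553 = 0.447.

0.447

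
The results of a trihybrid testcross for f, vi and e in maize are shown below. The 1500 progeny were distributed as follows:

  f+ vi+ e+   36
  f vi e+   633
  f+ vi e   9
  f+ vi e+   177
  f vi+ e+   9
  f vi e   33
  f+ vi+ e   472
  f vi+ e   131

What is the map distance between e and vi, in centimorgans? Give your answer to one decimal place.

The two most frequent reciprocal classes, f+ vi+ e and f vi e+, are the parental types, so the F1 was f+ vi+ e / f vi e+.
The two rarest classes, f+ vi e and f vi+ e+, are the double crossovers. Comparing them with the parentals, only the vi allele has switched, so vi is the middle locus and the order is e – vi – f.
Crossovers in the e–vi interval produce the single-crossover classes f+ vi+ e+ and f vi e (36 + 33 = 69) plus the double crossovers (18).
RF(e–vi) = (69 + 18) / 1500 = 87/1500 = 0.0580 → 5.8 centimorgans.

5.8 centimorgans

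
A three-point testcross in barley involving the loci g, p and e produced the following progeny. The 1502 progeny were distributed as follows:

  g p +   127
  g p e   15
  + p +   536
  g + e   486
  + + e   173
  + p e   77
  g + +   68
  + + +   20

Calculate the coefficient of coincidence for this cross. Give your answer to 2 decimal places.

0.87

The two most frequent reciprocal classes, + p + and g + e, are the parental types, so the F1 was + p + / g + e.
The two rarest classes, + + + and g p e, are the double crossovers. Comparing them with the parentals, only the p allele has switched, so p is the middle locus and the order is g – p – e.
g–p: (300 + 35)/1502 = 0.2230; p–e: (145 + 35)/1502 = 0.1198.
Expected DCO frequency = 0.2230 × 0.1198 ≈ 0.02672; observed = 35/1502 ≈ 0.02330.
Coefficient of coincidence = 0.02330/0.02672 ≈ 0.87.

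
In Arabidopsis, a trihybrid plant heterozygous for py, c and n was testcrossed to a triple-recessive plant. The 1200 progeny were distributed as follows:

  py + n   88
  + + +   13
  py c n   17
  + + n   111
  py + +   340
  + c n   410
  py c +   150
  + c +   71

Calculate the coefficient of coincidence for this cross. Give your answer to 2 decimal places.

0.65

The two most frequent reciprocal classes, py + + and + c n, are the parental types, so the F1 was py + + / + c n.
The two rarest classes, + + + and py c n, are the double crossovers. Comparing them with the parentals, only the py allele has switched, so py is the middle locus and the order is n – py – c.
n–py: (159 + 30)/1200 = 0.1575; py–c: (261 + 30)/1200 = 0.2425.
Expected DCO frequency = 0.1575 × 0.2425 ≈ 0.03819; observed = 30/1200 ≈ 0.02500.
Coefficient of coincidence = 0.02500/0.03819 ≈ 0.65.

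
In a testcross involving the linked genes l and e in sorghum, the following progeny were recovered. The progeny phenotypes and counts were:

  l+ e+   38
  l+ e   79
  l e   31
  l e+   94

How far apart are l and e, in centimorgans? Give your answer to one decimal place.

The two most frequent classes, l+ e (79) and l e+ (94), are the parental types, so the F1 was l+ e / l e+.
The recombinant classes are l+ e+ and l e: 38 + 31 = 69.
Recombination frequency = 69/242 = 0.2851 ≈ 28.5%, i.e. 28.5 centimorgans.

28.5 centimorgans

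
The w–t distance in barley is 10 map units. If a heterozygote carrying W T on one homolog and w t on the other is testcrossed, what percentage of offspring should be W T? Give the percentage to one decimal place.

A map distance of 10 map units corresponds to a recombination frequency of 0.100.
The F1 is W T / w t, so W T is a parental gamete class with expected frequency (1 − r)/2 = 0.900/2 = 0.4500.
That is 0.4500 = 45.0% of the progeny.

45.0%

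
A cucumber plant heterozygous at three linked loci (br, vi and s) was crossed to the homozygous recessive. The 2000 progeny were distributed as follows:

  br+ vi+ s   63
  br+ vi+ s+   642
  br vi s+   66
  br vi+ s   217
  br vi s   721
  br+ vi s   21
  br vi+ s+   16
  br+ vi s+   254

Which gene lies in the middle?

The two most frequent reciprocal classes, br+ vi+ s+ and br vi s, are the parental types, so the F1 was br+ vi+ s+ / br vi s.
The two rarest classes, br vi+ s+ and br+ vi s, are the double crossovers. Comparing them with the parentals, only the br allele has switched, so br is the middle locus and the order is vi – br – s.

br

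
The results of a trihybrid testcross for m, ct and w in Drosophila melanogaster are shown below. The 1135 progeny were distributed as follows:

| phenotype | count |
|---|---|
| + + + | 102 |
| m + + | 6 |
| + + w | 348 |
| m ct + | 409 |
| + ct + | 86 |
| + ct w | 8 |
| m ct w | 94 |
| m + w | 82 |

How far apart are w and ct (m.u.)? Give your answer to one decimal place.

18.5 m.u.

The two most frequent reciprocal classes, m ct + and + + w, are the parental types, so the F1 was m ct + / + + w.
The two rarest classes, m + + and + ct w, are the double crossovers. Comparing them with the parentals, only the ct allele has switched, so ct is the middle locus and the order is m – ct – w.
Crossovers in the ct–w interval produce the single-crossover classes m ct w and + + + (94 + 102 = 196) plus the double crossovers (14).
RF(ct–w) = (196 + 14) / 1135 = 210/1135 = 0.1850 → 18.5 m.u.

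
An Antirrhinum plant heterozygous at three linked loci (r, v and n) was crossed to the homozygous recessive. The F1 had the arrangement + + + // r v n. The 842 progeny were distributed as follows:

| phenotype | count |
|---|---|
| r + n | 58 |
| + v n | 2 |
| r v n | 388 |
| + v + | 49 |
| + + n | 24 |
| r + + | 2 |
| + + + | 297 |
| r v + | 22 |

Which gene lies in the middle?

r

The two rarest classes, r + + and + v n, are the double crossovers. Comparing them with the parentals, only the r allele has switched, so r is the middle locus and the order is v – r – n.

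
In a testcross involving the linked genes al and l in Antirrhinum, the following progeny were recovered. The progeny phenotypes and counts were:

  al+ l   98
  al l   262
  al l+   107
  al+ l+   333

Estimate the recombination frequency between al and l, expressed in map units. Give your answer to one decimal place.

25.6 map units

The two most frequent classes, al+ l+ (333) and al l (262), are the parental types, so the F1 was al+ l+ / al l.
The recombinant classes are al+ l and al l+: 98 + 107 = 205.
Recombination frequency = 205/800 = 0.2562 ≈ 25.6%, i.e. 25.6 map units.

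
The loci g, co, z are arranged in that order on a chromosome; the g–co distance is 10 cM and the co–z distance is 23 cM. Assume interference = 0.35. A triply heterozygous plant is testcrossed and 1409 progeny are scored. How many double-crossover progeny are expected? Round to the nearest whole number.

Map distances give recombination frequencies of 0.100 and 0.230 for the two intervals.
With interference 0.35 (so coincidence = 0.65), expected double-crossover frequency = 0.100 × 0.230 × 0.65 = 0.01495.
Expected number = 0.01495 × 1409 = 21.06 ≈ 21.

21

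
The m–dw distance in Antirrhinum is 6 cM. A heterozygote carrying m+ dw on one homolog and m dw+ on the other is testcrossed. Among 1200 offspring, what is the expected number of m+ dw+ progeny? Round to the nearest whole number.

36

A map distance of 6 cM corresponds to a recombination frequency of 0.060.
The F1 is m+ dw / m dw+, so m+ dw+ is a recombinant gamete class with expected frequency r/2 = 0.060/2 = 0.0300.
Expected number = 0.0300 × 1200 = 36.00 ≈ 36.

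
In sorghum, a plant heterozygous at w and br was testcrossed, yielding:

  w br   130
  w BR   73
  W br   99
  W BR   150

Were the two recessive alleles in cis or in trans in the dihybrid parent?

cis

The two most frequent classes are W BR (150) and w br (130); these are the parental (non-recombinant) types.
So the F1 carried W BR on one chromosome and w br on the other — the recessive alleles are on the same chromosome (cis / coupling).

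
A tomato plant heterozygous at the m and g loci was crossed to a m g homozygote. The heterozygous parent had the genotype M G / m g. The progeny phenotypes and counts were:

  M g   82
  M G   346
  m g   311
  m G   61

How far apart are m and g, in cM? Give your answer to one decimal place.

The recombinant classes are M g and m G: 82 + 61 = 143.
Recombination frequency = 143/800 = 0.1787 ≈ 17.9%, i.e. 17.9 cM.

17.9 cM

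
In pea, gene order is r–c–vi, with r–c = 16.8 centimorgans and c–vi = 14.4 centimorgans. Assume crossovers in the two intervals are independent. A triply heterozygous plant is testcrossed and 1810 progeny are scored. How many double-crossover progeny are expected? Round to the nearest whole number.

Map distances give recombination frequencies of 0.168 and 0.144 for the two intervals.
With no interference, expected double-crossover frequency = 0.168 × 0.144 = 0.02419.
Expected number = 0.02419 × 1810 = 43.79 ≈ 44.

44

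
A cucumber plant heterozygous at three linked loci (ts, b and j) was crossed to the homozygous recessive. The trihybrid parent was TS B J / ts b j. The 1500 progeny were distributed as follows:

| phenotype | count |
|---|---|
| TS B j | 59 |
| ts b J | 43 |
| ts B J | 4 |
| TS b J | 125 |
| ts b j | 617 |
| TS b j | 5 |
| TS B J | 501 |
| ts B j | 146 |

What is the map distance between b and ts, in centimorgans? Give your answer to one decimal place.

18.7 centimorgans

The two rarest classes, ts B J and TS b j, are the double crossovers. Comparing them with the parentals, only the ts allele has switched, so ts is the middle locus and the order is j – ts – b.
Crossovers in the ts–b interval produce the single-crossover classes TS b J and ts B j (125 + 146 = 271) plus the double crossovers (9).
RF(ts–b) = (271 + 9) / 1500 = 280/1500 = 0.1867 → 18.7 centimorgans.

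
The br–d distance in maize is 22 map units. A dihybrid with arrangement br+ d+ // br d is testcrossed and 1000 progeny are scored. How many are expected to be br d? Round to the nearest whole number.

A map distance of 22 map units corresponds to a recombination frequency of 0.220.
The F1 is br+ d+ / br d, so br d is a parental gamete class with expected frequency (1 − r)/2 = 0.780/2 = 0.3900.
Expected number = 0.3900 × 1000 = 390.00 ≈ 390.

390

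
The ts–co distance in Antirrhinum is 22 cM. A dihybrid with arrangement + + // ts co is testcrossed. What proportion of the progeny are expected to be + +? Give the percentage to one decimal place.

39.0%

A map distance of 22 cM corresponds to a recombination frequency of 0.220.
The F1 is + + / ts co, so + + is a parental gamete class with expected frequency (1 − r)/2 = 0.780/2 = 0.3900.
That is 0.3900 = 39.0% of the progeny.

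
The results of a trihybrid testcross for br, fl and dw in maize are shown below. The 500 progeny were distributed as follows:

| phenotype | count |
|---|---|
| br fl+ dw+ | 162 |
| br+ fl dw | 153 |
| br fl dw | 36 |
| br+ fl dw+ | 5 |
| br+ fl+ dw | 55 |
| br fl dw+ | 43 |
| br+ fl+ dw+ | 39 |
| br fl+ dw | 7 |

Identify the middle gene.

The two most frequent reciprocal classes, br+ fl dw and br fl+ dw+, are the parental types, so the F1 was br+ fl dw / br fl+ dw+.
The two rarest classes, br+ fl dw+ and br fl+ dw, are the double crossovers. Comparing them with the parentals, only the dw allele has switched, so dw is the middle locus and the order is br – dw – fl.

dw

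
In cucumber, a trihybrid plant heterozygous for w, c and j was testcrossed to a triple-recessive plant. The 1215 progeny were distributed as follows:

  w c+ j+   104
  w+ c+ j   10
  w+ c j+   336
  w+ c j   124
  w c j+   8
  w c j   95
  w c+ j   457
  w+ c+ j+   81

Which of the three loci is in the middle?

w

The two most frequent reciprocal classes, w c+ j and w+ c j+, are the parental types, so the F1 was w c+ j / w+ c j+.
The two rarest classes, w+ c+ j and w c j+, are the double crossovers. Comparing them with the parentals, only the w allele has switched, so w is the middle locus and the order is c – w – j.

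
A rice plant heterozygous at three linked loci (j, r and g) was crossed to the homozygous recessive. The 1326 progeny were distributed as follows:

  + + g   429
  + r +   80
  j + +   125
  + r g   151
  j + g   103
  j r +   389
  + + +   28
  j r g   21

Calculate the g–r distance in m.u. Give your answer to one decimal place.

24.5 m.u.

The two most frequent reciprocal classes, + + g and j r +, are the parental types, so the F1 was + + g / j r +.
The two rarest classes, + + + and j r g, are the double crossovers. Comparing them with the parentals, only the g allele has switched, so g is the middle locus and the order is r – g – j.
Crossovers in the r–g interval produce the single-crossover classes + r g and j + + (151 + 125 = 276) plus the double crossovers (49).
RF(r–g) = (276 + 49) / 1326 = 325/1326 = 0.2451 → 24.5 m.u.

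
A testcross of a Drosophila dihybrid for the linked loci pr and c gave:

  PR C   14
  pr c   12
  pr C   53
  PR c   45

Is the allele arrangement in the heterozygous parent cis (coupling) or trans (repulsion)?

The two most frequent classes are PR c (45) and pr C (53); these are the parental (non-recombinant) types.
So the F1 carried PR c on one chromosome and pr C on the other — the recessive alleles are on opposite chromosomes (trans / repulsion).

trans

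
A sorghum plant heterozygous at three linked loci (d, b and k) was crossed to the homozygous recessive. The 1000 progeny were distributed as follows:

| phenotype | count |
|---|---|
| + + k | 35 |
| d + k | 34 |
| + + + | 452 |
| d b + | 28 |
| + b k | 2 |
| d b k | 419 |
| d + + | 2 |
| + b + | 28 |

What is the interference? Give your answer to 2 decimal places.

The two most frequent reciprocal classes, d b k and + + +, are the parental types, so the F1 was d b k / + + +.
The two rarest classes, + b k and d + +, are the double crossovers. Comparing them with the parentals, only the d allele has switched, so d is the middle locus and the order is k – d – b.
k–d: (63 + 4)/1000 = 0.0670; d–b: (62 + 4)/1000 = 0.0660.
Expected DCO frequency = 0.0670 × 0.0660 ≈ 0.00442; observed = 4/1000 ≈ 0.00400.
Coefficient of coincidence = 0.00400/0.00442 ≈ 0.90; interference = 1 − 0.90 = 0.10.

0.10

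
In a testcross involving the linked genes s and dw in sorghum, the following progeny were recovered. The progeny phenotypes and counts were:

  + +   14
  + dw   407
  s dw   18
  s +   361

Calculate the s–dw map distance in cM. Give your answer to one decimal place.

4.0 cM

The two most frequent classes, + dw (407) and s + (361), are the parental types, so the F1 was + dw / s +.
The recombinant classes are + + and s dw: 14 + 18 = 32.
Recombination frequency = 32/800 = 0.0400 ≈ 4.0%, i.e. 4.0 cM.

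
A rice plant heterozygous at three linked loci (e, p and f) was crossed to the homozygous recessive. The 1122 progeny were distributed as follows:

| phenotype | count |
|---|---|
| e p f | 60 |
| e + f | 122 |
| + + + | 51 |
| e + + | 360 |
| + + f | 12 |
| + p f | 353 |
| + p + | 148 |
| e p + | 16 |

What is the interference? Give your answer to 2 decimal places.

0.24

The two most frequent reciprocal classes, e + + and + p f, are the parental types, so the F1 was e + + / + p f.
The two rarest classes, e p + and + + f, are the double crossovers. Comparing them with the parentals, only the p allele has switched, so p is the middle locus and the order is e – p – f.
e–p: (111 + 28)/1122 = 0.1239; p–f: (270 + 28)/1122 = 0.2656.
Expected DCO frequency = 0.1239 × 0.2656 ≈ 0.03291; observed = 28/1122 ≈ 0.02496.
Coefficient of coincidence = 0.02496/0.03291 ≈ 0.76; interference = 1 − 0.76 = 0.24.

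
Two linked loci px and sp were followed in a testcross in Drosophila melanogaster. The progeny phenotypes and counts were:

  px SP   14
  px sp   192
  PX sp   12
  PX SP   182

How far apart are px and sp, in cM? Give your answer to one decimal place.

6.5 cM

The two most frequent classes, PX SP (182) and px sp (192), are the parental types, so the F1 was PX SP / px sp.
The recombinant classes are PX sp and px SP: 12 + 14 = 26.
Recombination frequency = 26/400 = 0.0650 ≈ 6.5%, i.e. 6.5 cM.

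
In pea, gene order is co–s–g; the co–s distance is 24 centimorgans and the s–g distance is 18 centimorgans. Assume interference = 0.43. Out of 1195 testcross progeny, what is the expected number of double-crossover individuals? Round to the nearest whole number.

Map distances give recombination frequencies of 0.240 and 0.180 for the two intervals.
With interference 0.43 (so coincidence = 0.57), expected double-crossover frequency = 0.240 × 0.180 × 0.57 = 0.02462.
Expected number = 0.02462 × 1195 = 29.43 ≈ 29.

29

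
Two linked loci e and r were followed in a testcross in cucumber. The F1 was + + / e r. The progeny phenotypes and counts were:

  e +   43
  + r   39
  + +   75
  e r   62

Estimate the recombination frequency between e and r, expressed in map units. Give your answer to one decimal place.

The recombinant classes are + r and e +: 39 + 43 = 82.
Recombination frequency = 82/219 = 0.3744 ≈ 37.4%, i.e. 37.4 map units.

37.4 map units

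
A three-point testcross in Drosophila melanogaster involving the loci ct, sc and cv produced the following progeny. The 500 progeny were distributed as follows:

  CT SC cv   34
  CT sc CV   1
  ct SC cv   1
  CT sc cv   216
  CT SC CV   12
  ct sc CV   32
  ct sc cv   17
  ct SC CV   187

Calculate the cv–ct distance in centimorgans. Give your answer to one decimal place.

6.2 centimorgans

The two most frequent reciprocal classes, ct SC CV and CT sc cv, are the parental types, so the F1 was ct SC CV / CT sc cv.
The two rarest classes, ct SC cv and CT sc CV, are the double crossovers. Comparing them with the parentals, only the cv allele has switched, so cv is the middle locus and the order is sc – cv – ct.
Crossovers in the cv–ct interval produce the single-crossover classes CT SC CV and ct sc cv (12 + 17 = 29) plus the double crossovers (2).
RF(cv–ct) = (29 + 2) / 500 = 31/500 = 0.0620 → 6.2 centimorgans.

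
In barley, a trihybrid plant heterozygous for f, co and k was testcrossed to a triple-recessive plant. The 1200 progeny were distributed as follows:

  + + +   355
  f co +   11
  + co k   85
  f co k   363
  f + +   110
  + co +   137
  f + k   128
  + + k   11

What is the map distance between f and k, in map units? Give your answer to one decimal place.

18.1 map units

The two most frequent reciprocal classes, + + + and f co k, are the parental types, so the F1 was + + + / f co k.
The two rarest classes, + + k and f co +, are the double crossovers. Comparing them with the parentals, only the k allele has switched, so k is the middle locus and the order is f – k – co.
Crossovers in the f–k interval produce the single-crossover classes f + + and + co k (110 + 85 = 195) plus the double crossovers (22).
RF(f–k) = (195 + 22) / 1200 = 217/1200 = 0.1808 → 18.1 map units.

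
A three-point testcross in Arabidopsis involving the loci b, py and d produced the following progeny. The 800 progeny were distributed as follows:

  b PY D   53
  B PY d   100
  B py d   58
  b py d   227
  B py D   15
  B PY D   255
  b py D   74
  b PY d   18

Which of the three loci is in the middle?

py

The two most frequent reciprocal classes, B PY D and b py d, are the parental types, so the F1 was B PY D / b py d.
The two rarest classes, B py D and b PY d, are the double crossovers. Comparing them with the parentals, only the py allele has switched, so py is the middle locus and the order is d – py – b.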